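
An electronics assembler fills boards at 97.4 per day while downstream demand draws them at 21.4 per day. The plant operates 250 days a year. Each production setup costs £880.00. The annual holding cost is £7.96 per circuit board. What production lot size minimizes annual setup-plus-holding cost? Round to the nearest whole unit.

Q* ≈ 1,231 boards

Annual demand D = 21.4 × 250 = 5,350.
Production build-up factor (1 − d/p) = 1 − 21.4/97.4 = 0.7803.
Q* = √(2DS / (H(1 − d/p))) = √(2 × 5,350 × 880 / (7.96 × 0.7803)).
= √(9,416,000 / 6.2111) ≈ 1231.259.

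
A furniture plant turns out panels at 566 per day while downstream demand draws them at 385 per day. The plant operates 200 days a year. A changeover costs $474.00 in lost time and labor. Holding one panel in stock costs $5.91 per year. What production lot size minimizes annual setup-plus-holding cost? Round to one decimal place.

Annual demand D = 385 × 200 = 77,000.
Production build-up factor (1 − d/p) = 1 − 385/566 = 0.3198.
Q* = √(2DS / (H(1 − d/p))) = √(2 × 77,000 × 474 / (5.91 × 0.3198)).
= √(72,996,000 / 1.8899) ≈ 6214.765.

Q* ≈ 6,214.8 panels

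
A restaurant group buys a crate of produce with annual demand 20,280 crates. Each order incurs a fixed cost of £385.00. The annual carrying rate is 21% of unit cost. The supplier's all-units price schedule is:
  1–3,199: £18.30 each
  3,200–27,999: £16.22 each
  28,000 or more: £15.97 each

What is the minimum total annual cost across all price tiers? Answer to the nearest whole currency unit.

TC* ≈ £336,831

Holding cost per unit per year at price C is H = 0.21·C.
For each price level, check whether its EOQ is feasible; otherwise the best quantity at that price is the breakpoint.
EOQ at £18.30 = 2015.8 (feasible in tier 1): TC = 20,280×£18.30 + (20,280/2015.8)×385 + (2015.8/2)×0.21×£18.30 = £378,870.66.
EOQ at £16.22 = 2141.1 < 3200, so use break Q=3200: TC = 20,280×£16.22 + (20,280/3200.0)×385 + (3200.0/2)×0.21×£16.22 = £336,831.46.
EOQ at £15.97 = 2157.8 < 28000, so use break Q=28000: TC = 20,280×£15.97 + (20,280/28000.0)×385 + (28000.0/2)×0.21×£15.97 = £371,102.25.
Lowest total cost among the candidates is at Q = 3200.0.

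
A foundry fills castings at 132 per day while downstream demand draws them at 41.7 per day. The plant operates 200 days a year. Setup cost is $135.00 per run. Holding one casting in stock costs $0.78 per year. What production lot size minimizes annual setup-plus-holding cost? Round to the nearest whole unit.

Q* ≈ 2,054 castings

Annual demand D = 41.7 × 200 = 8,340.
Production build-up factor (1 − d/p) = 1 − 41.7/132 = 0.6841.
Q* = √(2DS / (H(1 − d/p))) = √(2 × 8,340 × 135 / (0.78 × 0.6841)).
= √(2,251,800 / 0.5336) ≈ 2054.285.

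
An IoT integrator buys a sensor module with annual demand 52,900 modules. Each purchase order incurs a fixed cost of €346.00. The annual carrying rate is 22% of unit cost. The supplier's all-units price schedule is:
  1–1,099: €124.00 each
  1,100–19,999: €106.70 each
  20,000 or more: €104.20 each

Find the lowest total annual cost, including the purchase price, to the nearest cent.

Holding cost per unit per year at price C is H = 0.22·C.
For each price level, check whether its EOQ is feasible; otherwise the best quantity at that price is the breakpoint.
Tier 1 (€124.00): EOQ = 1158.4 exceeds tier's upper bound 1099, so this tier is dominated.
EOQ at €106.70 = 1248.8 (feasible in tier 2): TC = 52,900×€106.70 + (52,900/1248.8)×346 + (1248.8/2)×0.22×€106.70 = €5,673,743.96.
EOQ at €104.20 = 1263.7 < 20000, so use break Q=20000: TC = 52,900×€104.20 + (52,900/20000.0)×346 + (20000.0/2)×0.22×€104.20 = €5,742,335.17.
Lowest total cost among the candidates is at Q = 1248.8.

TC* ≈ €5,673,743.96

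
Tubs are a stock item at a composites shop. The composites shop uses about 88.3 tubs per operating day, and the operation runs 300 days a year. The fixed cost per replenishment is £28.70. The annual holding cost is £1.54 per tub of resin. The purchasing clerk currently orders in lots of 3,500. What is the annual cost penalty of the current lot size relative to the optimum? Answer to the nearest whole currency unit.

Annual demand D = 88.3 × 300 = 26,490.
EOQ = √(2DS/H) = √(2 × 26,490 × 28.7 / 1.54) ≈ 993.66.
Cost at Q* = (D/Q*)S + (Q*/2)H = √(2DSH) ≈ £1,530.23.
Cost at Q = 3,500: (26,490/3,500)×28.7 + (3,500/2)×1.54 = £217.22 + £2,695.00 = £2,912.22.
Excess = £2,912.22 − £1,530.23 = £1,381.99.

Extra cost ≈ £1,382 per year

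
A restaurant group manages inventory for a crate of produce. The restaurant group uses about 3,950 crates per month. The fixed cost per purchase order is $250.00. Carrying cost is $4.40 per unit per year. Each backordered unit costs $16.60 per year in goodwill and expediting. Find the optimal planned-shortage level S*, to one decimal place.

Annual demand D = 3,950 × 12 = 47,400.
With planned backorders, Q* = √(2DS/H) · √((H+B)/B).
√(2DS/H) = √(2 × 47,400 × 250 / 4.4) = 2320.854.
√((H+B)/B) = √((4.4+16.6)/16.6) = 1.1247.
Q* ≈ 2610.378.
S* = Q* · H/(H+B) = 2610.378 × 4.4/21 ≈ 546.936.

S* ≈ 546.9 crates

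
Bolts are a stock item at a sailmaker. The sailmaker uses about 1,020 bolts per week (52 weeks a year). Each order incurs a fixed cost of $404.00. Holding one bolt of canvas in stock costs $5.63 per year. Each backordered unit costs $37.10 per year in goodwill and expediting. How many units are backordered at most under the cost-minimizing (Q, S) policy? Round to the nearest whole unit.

Annual demand D = 1,020 × 52 = 53,040.
With planned backorders, Q* = √(2DS/H) · √((H+B)/B).
√(2DS/H) = √(2 × 53,040 × 404 / 5.63) = 2759.010.
√((H+B)/B) = √((5.63+37.1)/37.1) = 1.0732.
Q* ≈ 2960.961.
S* = Q* · H/(H+B) = 2960.961 × 5.63/42.73 ≈ 390.129.

S* ≈ 390 bolts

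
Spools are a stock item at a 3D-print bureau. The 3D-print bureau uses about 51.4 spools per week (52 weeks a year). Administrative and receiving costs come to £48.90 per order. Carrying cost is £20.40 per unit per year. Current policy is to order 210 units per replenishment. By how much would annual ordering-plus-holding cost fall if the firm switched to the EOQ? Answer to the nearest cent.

Annual demand D = 51.4 × 52 = 2,672.8.
EOQ = √(2DS/H) = √(2 × 2,672.8 × 48.9 / 20.4) ≈ 113.20.
Cost at Q* = (D/Q*)S + (Q*/2)H = √(2DSH) ≈ £2,309.23.
Cost at Q = 210: (2,672.8/210)×48.9 + (210/2)×20.4 = £622.38 + £2,142.00 = £2,764.38.
Excess = £2,764.38 − £2,309.23 = £455.15.

Extra cost ≈ £455.15 per year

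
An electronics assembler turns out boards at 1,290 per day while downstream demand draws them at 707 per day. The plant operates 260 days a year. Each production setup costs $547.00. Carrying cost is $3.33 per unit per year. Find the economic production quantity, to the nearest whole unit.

Q* ≈ 11,560 boards

Annual demand D = 707 × 260 = 183,820.
Production build-up factor (1 − d/p) = 1 − 707/1,290 = 0.4519.
Q* = √(2DS / (H(1 − d/p))) = √(2 × 183,820 × 547 / (3.33 × 0.4519)).
= √(201,099,080 / 1.505) ≈ 11559.619.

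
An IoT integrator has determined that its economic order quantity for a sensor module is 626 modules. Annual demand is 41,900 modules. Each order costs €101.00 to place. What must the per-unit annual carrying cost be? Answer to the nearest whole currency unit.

H ≈ €22

Invert the EOQ relation Q*² = 2DS/H.
From Q* = √(2DS/H): H = 2DS / Q*² = 2 × 41,900 × 101 / 626² = 21.5982.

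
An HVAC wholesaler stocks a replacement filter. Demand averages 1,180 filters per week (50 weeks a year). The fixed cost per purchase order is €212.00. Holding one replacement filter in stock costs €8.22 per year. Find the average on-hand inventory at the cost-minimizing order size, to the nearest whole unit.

Average inventory ≈ 872 filters

Annual demand D = 1,180 × 50 = 59,000.
The optimal lot size = √(2DS/H) = √(2 × 59,000 × 212 / 8.22) ≈ 1744.51.
Average inventory = Q*/2 ≈ 1744.51 / 2 = 872.254.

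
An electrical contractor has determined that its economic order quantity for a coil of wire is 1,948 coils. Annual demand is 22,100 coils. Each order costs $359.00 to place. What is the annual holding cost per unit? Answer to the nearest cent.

The basic EOQ model gives Q* = √(2DS/H); rearrange for the unknown.
From Q* = √(2DS/H): H = 2DS / Q*² = 2 × 22,100 × 359 / 1,948² = 4.1816.

H ≈ $4.18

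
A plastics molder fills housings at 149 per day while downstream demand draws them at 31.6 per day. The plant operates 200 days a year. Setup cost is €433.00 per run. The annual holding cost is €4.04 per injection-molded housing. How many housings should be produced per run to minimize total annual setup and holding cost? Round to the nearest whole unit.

Q* ≈ 1,311 housings

Annual demand D = 31.6 × 200 = 6,320.
Production build-up factor (1 − d/p) = 1 − 31.6/149 = 0.7879.
Q* = √(2DS / (H(1 − d/p))) = √(2 × 6,320 × 433 / (4.04 × 0.7879)).
= √(5,473,120 / 3.1832) ≈ 1311.251.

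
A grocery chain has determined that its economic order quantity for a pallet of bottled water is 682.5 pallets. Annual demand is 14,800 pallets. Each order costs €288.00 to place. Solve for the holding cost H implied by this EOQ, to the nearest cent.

H ≈ €18.30

Invert the EOQ relation Q*² = 2DS/H.
From Q* = √(2DS/H): H = 2DS / Q*² = 2 × 14,800 × 288 / 682.5² = 18.3012.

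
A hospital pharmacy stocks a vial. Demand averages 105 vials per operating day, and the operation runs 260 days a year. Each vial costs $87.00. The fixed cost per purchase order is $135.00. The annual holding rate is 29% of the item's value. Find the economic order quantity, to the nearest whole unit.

Annual demand D = 105 × 260 = 27,300.
Holding cost H = 0.29 × $87.00 = $25.2300 per unit per year.
EOQ = √(2DS / H) = √(2 × 27,300 × 135 / 25.23).
= √(7,371,000 / 25.23) = √292,152.1998 ≈ 540.511.

Q* ≈ 541 vials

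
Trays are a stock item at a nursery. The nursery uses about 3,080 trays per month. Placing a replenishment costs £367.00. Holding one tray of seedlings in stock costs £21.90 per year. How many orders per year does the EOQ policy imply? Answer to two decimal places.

Annual demand D = 3,080 × 12 = 36,960.
Q* = √(2DS/H) = √(2 × 36,960 × 367 / 21.9) ≈ 1112.99.
Orders per year = D / Q* = 36,960 / 1112.99 ≈ 33.208.

N ≈ 33.21 orders per year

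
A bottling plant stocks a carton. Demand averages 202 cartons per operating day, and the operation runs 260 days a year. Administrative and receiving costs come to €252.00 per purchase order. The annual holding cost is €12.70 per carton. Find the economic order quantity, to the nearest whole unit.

Q* ≈ 1,444 cartons

Annual demand D = 202 × 260 = 52,520.
EOQ = √(2DS / H) = √(2 × 52,520 × 252 / 12.7).
= √(26,470,080 / 12.7) = √2,084,258.2677 ≈ 1443.696.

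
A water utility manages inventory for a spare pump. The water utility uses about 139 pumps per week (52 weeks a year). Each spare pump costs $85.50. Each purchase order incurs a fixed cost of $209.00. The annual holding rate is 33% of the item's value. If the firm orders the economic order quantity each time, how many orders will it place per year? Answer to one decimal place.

Annual demand D = 139 × 52 = 7,228.
Holding cost H = 0.33 × $85.50 = $28.2150 per unit per year.
Q* = √(2DS/H) = √(2 × 7,228 × 209 / 28.215) ≈ 327.23.
Orders per year = D / Q* = 7,228 / 327.23 ≈ 22.088.

N ≈ 22.1 orders per year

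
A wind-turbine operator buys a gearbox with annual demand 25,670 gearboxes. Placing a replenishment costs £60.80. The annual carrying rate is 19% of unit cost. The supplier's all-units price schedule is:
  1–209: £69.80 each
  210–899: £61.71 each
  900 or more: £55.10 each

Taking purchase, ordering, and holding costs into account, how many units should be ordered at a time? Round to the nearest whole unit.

Q* ≈ 900 gearboxes

Holding cost per unit per year at price C is H = 0.19·C.
Evaluate total cost at each tier's feasible EOQ or, if the EOQ is below the tier, at the tier's minimum quantity.
Tier 1 (£69.80): EOQ = 485.1 exceeds tier's upper bound 209, so this tier is dominated.
EOQ at £61.71 = 516.0 (feasible in tier 2): TC = 25,670×£61.71 + (25,670/516.0)×60.8 + (516.0/2)×0.19×£61.71 = £1,590,145.41.
EOQ at £55.10 = 546.0 < 900, so use break Q=900: TC = 25,670×£55.10 + (25,670/900.0)×60.8 + (900.0/2)×0.19×£55.10 = £1,420,862.20.
Lowest total cost is £1,420,862.20 at Q = 900.0.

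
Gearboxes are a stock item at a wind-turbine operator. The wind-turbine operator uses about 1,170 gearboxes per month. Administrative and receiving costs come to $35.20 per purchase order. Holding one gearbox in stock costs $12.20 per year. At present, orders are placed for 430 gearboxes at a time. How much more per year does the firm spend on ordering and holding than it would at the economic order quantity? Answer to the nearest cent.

Extra cost ≈ $299.76 per year

Annual demand D = 1,170 × 12 = 14,040.
EOQ = √(2DS/H) = √(2 × 14,040 × 35.2 / 12.2) ≈ 284.64.
Cost at Q* = (D/Q*)S + (Q*/2)H = √(2DSH) ≈ $3,472.56.
Cost at Q = 430: (14,040/430)×35.2 + (430/2)×12.2 = $1,149.32 + $2,623.00 = $3,772.32.
Excess = $3,772.32 − $3,472.56 = $299.76.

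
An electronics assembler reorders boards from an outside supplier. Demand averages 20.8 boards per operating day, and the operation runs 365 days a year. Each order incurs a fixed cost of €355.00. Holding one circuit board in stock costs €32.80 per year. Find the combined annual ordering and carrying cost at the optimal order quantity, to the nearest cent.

TC* ≈ €13,296.71

Annual demand D = 20.8 × 365 = 7,592.
Q* = √(2DS/H) = √(2 × 7,592 × 355 / 32.8) ≈ 405.39.
At the optimum the two cost components are equal, so total cost = 2·(Q*/2)H = Q*·H.
Minimum total = √(2DSH) = √(2 × 7,592 × 355 × 32.8) ≈ 13296.710.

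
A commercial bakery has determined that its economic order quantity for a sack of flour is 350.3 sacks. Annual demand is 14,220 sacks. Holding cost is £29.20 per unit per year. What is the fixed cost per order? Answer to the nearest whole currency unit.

Squaring Q* = √(2DS/H) gives Q*² = 2DS/H.
From Q* = √(2DS/H): S = Q*²H / (2D) = 350.3² × 29.2 / (2 × 14,220) = 125.9893.

S ≈ £126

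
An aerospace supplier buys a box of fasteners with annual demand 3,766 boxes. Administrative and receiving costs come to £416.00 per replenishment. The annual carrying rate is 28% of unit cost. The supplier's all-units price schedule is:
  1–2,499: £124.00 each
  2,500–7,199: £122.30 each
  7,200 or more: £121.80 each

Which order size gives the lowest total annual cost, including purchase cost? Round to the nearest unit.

Holding cost per unit per year at price C is H = 0.28·C.
For each price level, check whether its EOQ is feasible; otherwise the best quantity at that price is the breakpoint.
EOQ at £124.00 = 300.4 (feasible in tier 1): TC = 3,766×£124.00 + (3,766/300.4)×416 + (300.4/2)×0.28×£124.00 = £477,414.18.
EOQ at £122.30 = 302.5 < 2500, so use break Q=2500: TC = 3,766×£122.30 + (3,766/2500.0)×416 + (2500.0/2)×0.28×£122.30 = £504,013.46.
EOQ at £121.80 = 303.1 < 7200, so use break Q=7200: TC = 3,766×£121.80 + (3,766/7200.0)×416 + (7200.0/2)×0.28×£121.80 = £581,690.79.
Lowest total cost is £477,414.18 at Q = 300.4.

Q* ≈ 300 boxes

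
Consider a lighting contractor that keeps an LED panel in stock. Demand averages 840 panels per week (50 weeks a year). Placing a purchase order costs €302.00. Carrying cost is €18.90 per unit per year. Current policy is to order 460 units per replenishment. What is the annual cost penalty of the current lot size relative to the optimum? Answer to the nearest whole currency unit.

Extra cost ≈ €10,024 per year

Annual demand D = 840 × 50 = 42,000.
EOQ = √(2DS/H) = √(2 × 42,000 × 302 / 18.9) ≈ 1158.54.
Cost at Q* = (D/Q*)S + (Q*/2)H = √(2DSH) ≈ €21,896.47.
Cost at Q = 460: (42,000/460)×302 + (460/2)×18.9 = €27,573.91 + €4,347.00 = €31,920.91.
Excess = €31,920.91 − €21,896.47 = €10,024.45.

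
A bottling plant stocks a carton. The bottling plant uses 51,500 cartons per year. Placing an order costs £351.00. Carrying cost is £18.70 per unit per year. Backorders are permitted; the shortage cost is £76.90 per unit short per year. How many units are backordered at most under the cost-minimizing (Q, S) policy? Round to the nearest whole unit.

S* ≈ 303 cartons

With planned backorders, Q* = √(2DS/H) · √((H+B)/B).
√(2DS/H) = √(2 × 51,500 × 351 / 18.7) = 1390.437.
√((H+B)/B) = √((18.7+76.9)/76.9) = 1.1150.
Q* ≈ 1550.305.
S* = Q* · H/(H+B) = 1550.305 × 18.7/95.6 ≈ 303.250.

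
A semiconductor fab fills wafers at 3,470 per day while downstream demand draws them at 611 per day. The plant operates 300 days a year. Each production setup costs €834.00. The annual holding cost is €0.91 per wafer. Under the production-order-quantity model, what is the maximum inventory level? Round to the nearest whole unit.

Annual demand D = 611 × 300 = 183,300.
Production build-up factor (1 − d/p) = 1 − 611/3,470 = 0.8239.
Q* = √(2DS / (H(1 − d/p))) = √(2 × 183,300 × 834 / (0.91 × 0.8239)).
= √(305,744,400 / 0.7498) ≈ 20193.715.
Maximum inventory = Q*(1 − d/p) = 20193.715 × 0.8239 ≈ 16637.992.

I_max ≈ 16,638 wafers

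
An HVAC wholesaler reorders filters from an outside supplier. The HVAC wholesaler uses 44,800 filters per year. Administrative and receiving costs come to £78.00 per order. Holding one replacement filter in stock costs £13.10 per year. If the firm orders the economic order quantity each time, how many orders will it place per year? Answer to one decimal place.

Q* = √(2DS/H) = √(2 × 44,800 × 78 / 13.1) ≈ 730.41.
Orders per year = D / Q* = 44,800 / 730.41 ≈ 61.336.

N ≈ 61.3 orders per year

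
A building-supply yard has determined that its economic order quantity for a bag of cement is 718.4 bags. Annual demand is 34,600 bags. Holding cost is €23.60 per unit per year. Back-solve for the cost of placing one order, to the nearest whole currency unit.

S ≈ €176

The basic EOQ model gives Q* = √(2DS/H); rearrange for the unknown.
From Q* = √(2DS/H): S = Q*²H / (2D) = 718.4² × 23.6 / (2 × 34,600) = 176.0105.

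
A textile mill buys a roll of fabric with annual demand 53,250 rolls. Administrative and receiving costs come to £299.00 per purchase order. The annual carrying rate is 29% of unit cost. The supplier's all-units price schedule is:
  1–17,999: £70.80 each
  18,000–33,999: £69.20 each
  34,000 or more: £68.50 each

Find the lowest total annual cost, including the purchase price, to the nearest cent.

Holding cost per unit per year at price C is H = 0.29·C.
Evaluate total cost at each tier's feasible EOQ or, if the EOQ is below the tier, at the tier's minimum quantity.
EOQ at £70.80 = 1245.4 (feasible in tier 1): TC = 53,250×£70.80 + (53,250/1245.4)×299 + (1245.4/2)×0.29×£70.80 = £3,795,669.72.
EOQ at £69.20 = 1259.7 < 18000, so use break Q=18000: TC = 53,250×£69.20 + (53,250/18000.0)×299 + (18000.0/2)×0.29×£69.20 = £3,866,396.54.
EOQ at £68.50 = 1266.1 < 34000, so use break Q=34000: TC = 53,250×£68.50 + (53,250/34000.0)×299 + (34000.0/2)×0.29×£68.50 = £3,985,798.29.
Lowest total cost among the candidates is at Q = 1245.4.

TC* ≈ £3,795,669.72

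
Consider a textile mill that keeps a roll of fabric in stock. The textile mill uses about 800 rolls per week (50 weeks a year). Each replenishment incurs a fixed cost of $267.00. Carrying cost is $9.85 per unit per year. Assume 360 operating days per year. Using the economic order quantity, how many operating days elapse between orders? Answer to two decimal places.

Annual demand D = 800 × 50 = 40,000.
The optimal lot size = √(2DS/H) = √(2 × 40,000 × 267 / 9.85) ≈ 1472.59.
Cycle time = Q*/D × 360 = 1472.59 / 40,000 × 360 ≈ 13.253 days.

T ≈ 13.25 days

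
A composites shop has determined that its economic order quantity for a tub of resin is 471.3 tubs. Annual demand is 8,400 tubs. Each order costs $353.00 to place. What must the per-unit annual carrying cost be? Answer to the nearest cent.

Invert the EOQ relation Q*² = 2DS/H.
From Q* = √(2DS/H): H = 2DS / Q*² = 2 × 8,400 × 353 / 471.3² = 26.6986.

H ≈ $26.70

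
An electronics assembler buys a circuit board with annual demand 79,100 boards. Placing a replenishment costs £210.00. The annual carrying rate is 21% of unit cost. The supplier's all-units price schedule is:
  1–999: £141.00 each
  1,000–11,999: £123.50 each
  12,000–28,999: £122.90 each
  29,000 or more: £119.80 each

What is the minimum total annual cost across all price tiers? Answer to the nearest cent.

TC* ≈ £9,798,203.24

Holding cost per unit per year at price C is H = 0.21·C.
For each price level, check whether its EOQ is feasible; otherwise the best quantity at that price is the breakpoint.
Tier 1 (£141.00): EOQ = 1059.2 exceeds tier's upper bound 999, so this tier is dominated.
EOQ at £123.50 = 1131.8 (feasible in tier 2): TC = 79,100×£123.50 + (79,100/1131.8)×210 + (1131.8/2)×0.21×£123.50 = £9,798,203.24.
EOQ at £122.90 = 1134.6 < 12000, so use break Q=12000: TC = 79,100×£122.90 + (79,100/12000.0)×210 + (12000.0/2)×0.21×£122.90 = £9,877,628.25.
EOQ at £119.80 = 1149.1 < 29000, so use break Q=29000: TC = 79,100×£119.80 + (79,100/29000.0)×210 + (29000.0/2)×0.21×£119.80 = £9,841,543.79.
Lowest total cost among the candidates is at Q = 1131.8.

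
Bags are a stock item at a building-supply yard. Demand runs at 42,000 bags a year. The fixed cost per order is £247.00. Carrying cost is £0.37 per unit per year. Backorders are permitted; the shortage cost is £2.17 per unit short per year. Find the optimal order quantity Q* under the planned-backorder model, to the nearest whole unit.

With planned backorders, Q* = √(2DS/H) · √((H+B)/B).
√(2DS/H) = √(2 × 42,000 × 247 / 0.37) = 7488.369.
√((H+B)/B) = √((0.37+2.17)/2.17) = 1.0819.
Q* ≈ 8101.664.

Q* ≈ 8,102 bags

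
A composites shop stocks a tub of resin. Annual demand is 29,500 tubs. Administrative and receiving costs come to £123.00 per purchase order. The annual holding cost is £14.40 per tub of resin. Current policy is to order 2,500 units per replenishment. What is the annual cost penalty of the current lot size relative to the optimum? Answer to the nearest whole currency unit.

Extra cost ≈ £9,229 per year

EOQ = √(2DS/H) = √(2 × 29,500 × 123 / 14.4) ≈ 709.90.
Cost at Q* = (D/Q*)S + (Q*/2)H = √(2DSH) ≈ £10,222.56.
Cost at Q = 2,500: (29,500/2,500)×123 + (2,500/2)×14.4 = £1,451.40 + £18,000.00 = £19,451.40.
Excess = £19,451.40 − £10,222.56 = £9,228.84.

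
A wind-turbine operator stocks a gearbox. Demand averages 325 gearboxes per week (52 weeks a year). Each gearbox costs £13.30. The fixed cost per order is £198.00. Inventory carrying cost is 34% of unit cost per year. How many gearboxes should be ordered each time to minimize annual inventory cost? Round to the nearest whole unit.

Q* ≈ 1,217 gearboxes

Annual demand D = 325 × 52 = 16,900.
Holding cost H = 0.34 × £13.30 = £4.5220 per unit per year.
EOQ = √(2DS / H) = √(2 × 16,900 × 198 / 4.522).
= √(6,692,400 / 4.522) = √1,479,964.6174 ≈ 1216.538.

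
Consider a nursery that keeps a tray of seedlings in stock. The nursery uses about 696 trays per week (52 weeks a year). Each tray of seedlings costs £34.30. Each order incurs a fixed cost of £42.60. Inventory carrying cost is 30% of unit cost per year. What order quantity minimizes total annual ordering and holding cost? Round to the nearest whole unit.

Q* ≈ 547 trays

Annual demand D = 696 × 52 = 36,192.
Holding cost H = 0.30 × £34.30 = £10.2900 per unit per year.
EOQ = √(2DS / H) = √(2 × 36,192 × 42.6 / 10.29).
= √(3,083,558.4 / 10.29) = √299,665.5394 ≈ 547.417.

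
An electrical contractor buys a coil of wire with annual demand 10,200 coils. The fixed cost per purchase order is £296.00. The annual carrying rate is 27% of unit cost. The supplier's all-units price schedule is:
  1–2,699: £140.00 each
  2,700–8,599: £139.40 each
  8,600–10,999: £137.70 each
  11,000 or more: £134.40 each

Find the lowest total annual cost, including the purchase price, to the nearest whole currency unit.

Holding cost per unit per year at price C is H = 0.27·C.
Candidates are each tier's EOQ (if it falls in that tier) and each price-break quantity.
EOQ at £140.00 = 399.7 (feasible in tier 1): TC = 10,200×£140.00 + (10,200/399.7)×296 + (399.7/2)×0.27×£140.00 = £1,443,108.00.
EOQ at £139.40 = 400.5 < 2700, so use break Q=2700: TC = 10,200×£139.40 + (10,200/2700.0)×296 + (2700.0/2)×0.27×£139.40 = £1,473,809.52.
EOQ at £137.70 = 403.0 < 8600, so use break Q=8600: TC = 10,200×£137.70 + (10,200/8600.0)×296 + (8600.0/2)×0.27×£137.70 = £1,564,760.77.
EOQ at £134.40 = 407.9 < 11000, so use break Q=11000: TC = 10,200×£134.40 + (10,200/11000.0)×296 + (11000.0/2)×0.27×£134.40 = £1,570,738.47.
Lowest total cost among the candidates is at Q = 399.7.

TC* ≈ £1,443,108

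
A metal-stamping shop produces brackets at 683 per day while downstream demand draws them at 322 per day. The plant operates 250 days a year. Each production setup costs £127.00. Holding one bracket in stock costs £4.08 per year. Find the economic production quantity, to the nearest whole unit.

Q* ≈ 3,079 brackets

Annual demand D = 322 × 250 = 80,500.
Production build-up factor (1 − d/p) = 1 − 322/683 = 0.5286.
Q* = √(2DS / (H(1 − d/p))) = √(2 × 80,500 × 127 / (4.08 × 0.5286)).
= √(20,447,000 / 2.1565) ≈ 3079.225.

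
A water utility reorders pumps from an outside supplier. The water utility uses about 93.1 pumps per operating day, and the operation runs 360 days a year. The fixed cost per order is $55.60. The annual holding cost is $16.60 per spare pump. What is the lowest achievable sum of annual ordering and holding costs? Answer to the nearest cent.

TC* ≈ $7,865.61

Annual demand D = 93.1 × 360 = 33,516.
EOQ = √(2DS/H) = √(2 × 33,516 × 55.6 / 16.6) ≈ 473.83.
At the optimum the two cost components are equal, so total cost = 2·(Q*/2)H = Q*·H.
Minimum total = √(2DSH) = √(2 × 33,516 × 55.6 × 16.6) ≈ 7865.612.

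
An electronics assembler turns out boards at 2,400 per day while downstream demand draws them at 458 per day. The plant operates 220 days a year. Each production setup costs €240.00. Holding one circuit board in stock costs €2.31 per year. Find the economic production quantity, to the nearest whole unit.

Q* ≈ 5,087 boards

Annual demand D = 458 × 220 = 100,760.
Production build-up factor (1 − d/p) = 1 − 458/2,400 = 0.8092.
Q* = √(2DS / (H(1 − d/p))) = √(2 × 100,760 × 240 / (2.31 × 0.8092)).
= √(48,364,800 / 1.8692) ≈ 5086.742.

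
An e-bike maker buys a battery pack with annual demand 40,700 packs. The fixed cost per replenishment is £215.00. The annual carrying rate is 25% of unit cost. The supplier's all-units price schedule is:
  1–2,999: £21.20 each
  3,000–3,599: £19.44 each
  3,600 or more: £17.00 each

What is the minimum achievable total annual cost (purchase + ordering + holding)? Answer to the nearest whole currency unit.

TC* ≈ £701,981

Holding cost per unit per year at price C is H = 0.25·C.
Evaluate total cost at each tier's feasible EOQ or, if the EOQ is below the tier, at the tier's minimum quantity.
EOQ at £21.20 = 1817.2 (feasible in tier 1): TC = 40,700×£21.20 + (40,700/1817.2)×215 + (1817.2/2)×0.25×£21.20 = £872,470.96.
EOQ at £19.44 = 1897.6 < 3000, so use break Q=3000: TC = 40,700×£19.44 + (40,700/3000.0)×215 + (3000.0/2)×0.25×£19.44 = £801,414.83.
EOQ at £17.00 = 2029.3 < 3600, so use break Q=3600: TC = 40,700×£17.00 + (40,700/3600.0)×215 + (3600.0/2)×0.25×£17.00 = £701,980.69.
Lowest total cost among the candidates is at Q = 3600.0.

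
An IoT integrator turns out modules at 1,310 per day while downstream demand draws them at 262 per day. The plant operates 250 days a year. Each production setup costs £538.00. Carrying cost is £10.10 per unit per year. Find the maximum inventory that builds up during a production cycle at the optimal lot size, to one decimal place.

I_max ≈ 2,362.7 modules

Annual demand D = 262 × 250 = 65,500.
Production build-up factor (1 − d/p) = 1 − 262/1,310 = 0.8000.
Q* = √(2DS / (H(1 − d/p))) = √(2 × 65,500 × 538 / (10.1 × 0.8000)).
= √(70,478,000 / 8.08) ≈ 2953.392.
Maximum inventory = Q*(1 − d/p) = 2953.392 × 0.8000 ≈ 2362.714.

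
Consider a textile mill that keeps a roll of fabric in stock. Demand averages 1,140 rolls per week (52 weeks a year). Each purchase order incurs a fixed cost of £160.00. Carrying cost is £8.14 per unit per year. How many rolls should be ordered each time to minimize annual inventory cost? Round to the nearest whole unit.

Annual demand D = 1,140 × 52 = 59,280.
EOQ = √(2DS / H) = √(2 × 59,280 × 160 / 8.14).
= √(18,969,600 / 8.14) = √2,330,417.6904 ≈ 1526.571.

Q* ≈ 1,527 rolls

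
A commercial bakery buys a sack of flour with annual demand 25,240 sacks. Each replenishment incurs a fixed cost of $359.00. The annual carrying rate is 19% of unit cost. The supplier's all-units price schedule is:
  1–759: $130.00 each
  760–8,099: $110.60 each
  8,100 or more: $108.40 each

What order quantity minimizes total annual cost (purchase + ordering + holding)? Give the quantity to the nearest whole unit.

Q* ≈ 929 sacks

Holding cost per unit per year at price C is H = 0.19·C.
For each price level, check whether its EOQ is feasible; otherwise the best quantity at that price is the breakpoint.
Tier 1 ($130.00): EOQ = 856.6 exceeds tier's upper bound 759, so this tier is dominated.
EOQ at $110.60 = 928.7 (feasible in tier 2): TC = 25,240×$110.60 + (25,240/928.7)×359 + (928.7/2)×0.19×$110.60 = $2,811,058.67.
EOQ at $108.40 = 938.0 < 8100, so use break Q=8100: TC = 25,240×$108.40 + (25,240/8100.0)×359 + (8100.0/2)×0.19×$108.40 = $2,820,548.46.
Lowest total cost is $2,811,058.67 at Q = 928.7.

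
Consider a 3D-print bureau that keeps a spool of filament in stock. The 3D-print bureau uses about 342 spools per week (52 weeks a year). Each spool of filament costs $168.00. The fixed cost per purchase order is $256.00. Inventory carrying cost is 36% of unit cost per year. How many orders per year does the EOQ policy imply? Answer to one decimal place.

N ≈ 45.8 orders per year

Annual demand D = 342 × 52 = 17,784.
Holding cost H = 0.36 × $168.00 = $60.4800 per unit per year.
EOQ = √(2DS/H) = √(2 × 17,784 × 256 / 60.48) ≈ 388.01.
Orders per year = D / Q* = 17,784 / 388.01 ≈ 45.834.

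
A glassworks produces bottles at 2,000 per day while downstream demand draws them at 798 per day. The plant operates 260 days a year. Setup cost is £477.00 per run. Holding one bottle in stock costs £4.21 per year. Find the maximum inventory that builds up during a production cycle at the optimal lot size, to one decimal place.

I_max ≈ 5,315.7 bottles

Annual demand D = 798 × 260 = 207,480.
Production build-up factor (1 − d/p) = 1 − 798/2,000 = 0.6010.
Q* = √(2DS / (H(1 − d/p))) = √(2 × 207,480 × 477 / (4.21 × 0.6010)).
= √(197,935,920 / 2.5302) ≈ 8844.719.
Maximum inventory = Q*(1 − d/p) = 8844.719 × 0.6010 ≈ 5315.676.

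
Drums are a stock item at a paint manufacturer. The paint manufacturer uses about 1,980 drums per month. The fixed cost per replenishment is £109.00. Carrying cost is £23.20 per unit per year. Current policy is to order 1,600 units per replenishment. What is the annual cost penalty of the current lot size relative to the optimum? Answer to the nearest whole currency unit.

Annual demand D = 1,980 × 12 = 23,760.
EOQ = √(2DS/H) = √(2 × 23,760 × 109 / 23.2) ≈ 472.51.
Cost at Q* = (D/Q*)S + (Q*/2)H = √(2DSH) ≈ £10,962.14.
Cost at Q = 1,600: (23,760/1,600)×109 + (1,600/2)×23.2 = £1,618.65 + £18,560.00 = £20,178.65.
Excess = £20,178.65 − £10,962.14 = £9,216.51.

Extra cost ≈ £9,217 per year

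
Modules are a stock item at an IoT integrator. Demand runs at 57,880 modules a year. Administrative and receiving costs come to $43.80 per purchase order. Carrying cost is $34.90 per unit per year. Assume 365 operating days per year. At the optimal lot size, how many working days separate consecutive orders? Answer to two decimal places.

T ≈ 2.40 days

Q* = √(2DS/H) = √(2 × 57,880 × 43.8 / 34.9) ≈ 381.16.
Cycle time = Q*/D × 365 = 381.16 / 57,880 × 365 ≈ 2.404 days.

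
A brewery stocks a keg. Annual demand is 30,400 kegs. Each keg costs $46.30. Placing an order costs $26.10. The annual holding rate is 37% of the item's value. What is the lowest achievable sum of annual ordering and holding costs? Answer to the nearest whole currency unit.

Holding cost H = 0.37 × $46.30 = $17.1310 per unit per year.
Q* = √(2DS/H) = √(2 × 30,400 × 26.1 / 17.131) ≈ 304.36.
At Q*, ordering cost (D/Q*)S equals holding cost (Q*/2)H, each = √(DSH/2).
Minimum total = √(2DSH) = √(2 × 30,400 × 26.1 × 17.131) ≈ 5213.908.

TC* ≈ $5,214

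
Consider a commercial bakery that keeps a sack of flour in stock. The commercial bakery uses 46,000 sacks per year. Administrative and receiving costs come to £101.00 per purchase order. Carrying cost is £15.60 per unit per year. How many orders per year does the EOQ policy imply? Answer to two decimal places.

The optimal lot size = √(2DS/H) = √(2 × 46,000 × 101 / 15.6) ≈ 771.78.
Orders per year = D / Q* = 46,000 / 771.78 ≈ 59.603.

N ≈ 59.60 orders per year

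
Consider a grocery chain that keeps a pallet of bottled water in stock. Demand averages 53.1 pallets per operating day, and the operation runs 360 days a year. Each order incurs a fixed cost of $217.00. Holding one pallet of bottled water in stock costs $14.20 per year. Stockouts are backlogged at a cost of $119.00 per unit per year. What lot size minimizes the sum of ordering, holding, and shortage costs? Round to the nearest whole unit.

Q* ≈ 809 pallets

Annual demand D = 53.1 × 360 = 19,116.
With planned backorders, Q* = √(2DS/H) · √((H+B)/B).
√(2DS/H) = √(2 × 19,116 × 217 / 14.2) = 764.362.
√((H+B)/B) = √((14.2+119)/119) = 1.0580.
Q* ≈ 808.682.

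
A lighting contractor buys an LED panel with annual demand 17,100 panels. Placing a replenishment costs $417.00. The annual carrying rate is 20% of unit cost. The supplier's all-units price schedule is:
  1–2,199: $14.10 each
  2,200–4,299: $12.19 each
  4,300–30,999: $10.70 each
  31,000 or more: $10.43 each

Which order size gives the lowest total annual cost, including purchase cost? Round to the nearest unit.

Holding cost per unit per year at price C is H = 0.20·C.
Evaluate total cost at each tier's feasible EOQ or, if the EOQ is below the tier, at the tier's minimum quantity.
Tier 1 ($14.10): EOQ = 2248.8 exceeds tier's upper bound 2199, so this tier is dominated.
EOQ at $12.19 = 2418.6 (feasible in tier 2): TC = 17,100×$12.19 + (17,100/2418.6)×417 + (2418.6/2)×0.20×$12.19 = $214,345.55.
EOQ at $10.70 = 2581.5 < 4300, so use break Q=4300: TC = 17,100×$10.70 + (17,100/4300.0)×417 + (4300.0/2)×0.20×$10.70 = $189,229.30.
EOQ at $10.43 = 2614.7 < 31000, so use break Q=31000: TC = 17,100×$10.43 + (17,100/31000.0)×417 + (31000.0/2)×0.20×$10.43 = $210,916.02.
Lowest total cost is $189,229.30 at Q = 4300.0.

Q* ≈ 4,300 panels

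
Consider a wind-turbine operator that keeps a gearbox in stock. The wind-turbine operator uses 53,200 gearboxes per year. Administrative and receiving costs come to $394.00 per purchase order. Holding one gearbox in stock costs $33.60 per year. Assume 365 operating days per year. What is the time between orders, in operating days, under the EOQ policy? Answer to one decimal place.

The optimal lot size = √(2DS/H) = √(2 × 53,200 × 394 / 33.6) ≈ 1116.99.
Cycle time = Q*/D × 365 = 1116.99 / 53,200 × 365 ≈ 7.664 days.

T ≈ 7.7 days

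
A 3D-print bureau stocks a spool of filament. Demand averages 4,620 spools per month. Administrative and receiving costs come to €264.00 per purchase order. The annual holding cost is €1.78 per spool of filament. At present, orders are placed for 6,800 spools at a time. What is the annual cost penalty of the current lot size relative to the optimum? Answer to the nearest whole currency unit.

Extra cost ≈ €986 per year

Annual demand D = 4,620 × 12 = 55,440.
EOQ = √(2DS/H) = √(2 × 55,440 × 264 / 1.78) ≈ 4055.26.
Cost at Q* = (D/Q*)S + (Q*/2)H = √(2DSH) ≈ €7,218.36.
Cost at Q = 6,800: (55,440/6,800)×264 + (6,800/2)×1.78 = €2,152.38 + €6,052.00 = €8,204.38.
Excess = €8,204.38 − €7,218.36 = €986.02.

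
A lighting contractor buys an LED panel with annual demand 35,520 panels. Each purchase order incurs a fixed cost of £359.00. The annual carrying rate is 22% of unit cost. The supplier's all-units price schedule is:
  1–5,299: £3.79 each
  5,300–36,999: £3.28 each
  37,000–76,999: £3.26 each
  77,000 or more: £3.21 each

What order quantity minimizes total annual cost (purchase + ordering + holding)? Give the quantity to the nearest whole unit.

Q* ≈ 5,945 panels

Holding cost per unit per year at price C is H = 0.22·C.
For each price level, check whether its EOQ is feasible; otherwise the best quantity at that price is the breakpoint.
Tier 1 (£3.79): EOQ = 5530.5 exceeds tier's upper bound 5299, so this tier is dominated.
EOQ at £3.28 = 5945.0 (feasible in tier 2): TC = 35,520×£3.28 + (35,520/5945.0)×359 + (5945.0/2)×0.22×£3.28 = £120,795.50.
EOQ at £3.26 = 5963.2 < 37000, so use break Q=37000: TC = 35,520×£3.26 + (35,520/37000.0)×359 + (37000.0/2)×0.22×£3.26 = £129,408.04.
EOQ at £3.21 = 6009.5 < 77000, so use break Q=77000: TC = 35,520×£3.21 + (35,520/77000.0)×359 + (77000.0/2)×0.22×£3.21 = £141,373.51.
Lowest total cost is £120,795.50 at Q = 5945.0.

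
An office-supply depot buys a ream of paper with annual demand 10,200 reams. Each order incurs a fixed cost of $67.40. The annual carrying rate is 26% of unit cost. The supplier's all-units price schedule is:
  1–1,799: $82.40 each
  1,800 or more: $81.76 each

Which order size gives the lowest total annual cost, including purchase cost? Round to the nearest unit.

Holding cost per unit per year at price C is H = 0.26·C.
For each price level, check whether its EOQ is feasible; otherwise the best quantity at that price is the breakpoint.
EOQ at $82.40 = 253.3 (feasible in tier 1): TC = 10,200×$82.40 + (10,200/253.3)×67.4 + (253.3/2)×0.26×$82.40 = $845,907.44.
EOQ at $81.76 = 254.3 < 1800, so use break Q=1800: TC = 10,200×$81.76 + (10,200/1800.0)×67.4 + (1800.0/2)×0.26×$81.76 = $853,465.77.
Lowest total cost is $845,907.44 at Q = 253.3.

Q* ≈ 253 reams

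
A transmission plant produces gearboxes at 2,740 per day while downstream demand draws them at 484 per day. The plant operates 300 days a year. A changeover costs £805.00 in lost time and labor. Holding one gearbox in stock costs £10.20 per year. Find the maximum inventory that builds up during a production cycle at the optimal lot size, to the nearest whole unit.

I_max ≈ 4,344 gearboxes

Annual demand D = 484 × 300 = 145,200.
Production build-up factor (1 − d/p) = 1 − 484/2,740 = 0.8234.
Q* = √(2DS / (H(1 − d/p))) = √(2 × 145,200 × 805 / (10.2 × 0.8234)).
= √(233,772,000 / 8.3982) ≈ 5275.965.
Maximum inventory = Q*(1 − d/p) = 5275.965 × 0.8234 ≈ 4344.006.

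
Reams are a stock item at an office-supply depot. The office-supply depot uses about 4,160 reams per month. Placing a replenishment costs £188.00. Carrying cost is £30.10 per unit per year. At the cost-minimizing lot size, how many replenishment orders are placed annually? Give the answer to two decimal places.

Annual demand D = 4,160 × 12 = 49,920.
EOQ = √(2DS/H) = √(2 × 49,920 × 188 / 30.1) ≈ 789.67.
Orders per year = D / Q* = 49,920 / 789.67 ≈ 63.216.

N ≈ 63.22 orders per year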